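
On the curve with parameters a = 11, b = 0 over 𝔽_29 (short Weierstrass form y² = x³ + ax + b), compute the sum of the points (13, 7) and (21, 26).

(2, 1)

(13, 7) + (21, 26). λ = (26 - 7)/(21 - 13) ≡ 19/8 mod 29. 8⁻¹ ≡ 11 (mod 29) since 8·11 = 88 ≡ 1, so λ ≡ 6.
  x = λ² - 13 - 21 = 36 - 34 ≡ 2; y = λ·(13 - 2) - 7 ≡ 1. → (2, 1)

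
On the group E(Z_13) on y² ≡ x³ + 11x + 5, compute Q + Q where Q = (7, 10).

tangent at (7, 10): λ = (3·7² + 11)/(2·10) ≡ 2/7. 7⁻¹ ≡ 2 (mod 13) since 7·2 = 14 ≡ 1, so λ ≡ 2·2 ≡ 4.
  x = λ² - 7 - 7 = 16 - 14 ≡ 2; y = λ·(7 - 2) - 10 ≡ 10. → (2, 10)

(2, 10)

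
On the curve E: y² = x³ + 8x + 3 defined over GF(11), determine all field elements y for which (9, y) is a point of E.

1, 10

x³ + 8x + 3 = 804 ≡ 1 (mod 11).
Square roots of 1 mod 11: 1 and 10 (since 1² = 1 ≡ 1).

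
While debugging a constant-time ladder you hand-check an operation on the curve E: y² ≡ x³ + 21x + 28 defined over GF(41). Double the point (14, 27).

(12, 32)

tangent at (14, 27): λ = (3·14² + 21)/(2·27) ≡ 35/13. 13⁻¹ ≡ 19 (mod 41), so λ ≡ 35·19 ≡ 9.
  x = λ² - 14 - 14 = 81 - 28 ≡ 12; y = λ·(14 - 12) - 27 ≡ 32. → (12, 32)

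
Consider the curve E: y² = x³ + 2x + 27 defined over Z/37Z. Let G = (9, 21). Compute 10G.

Double-and-add on 10 = (1010)₂. Start with G = (9, 21) for the leading 1-bit.
double: tangent at (9, 21): λ = (3·9² + 2)/(2·21) ≡ 23/5. 5⁻¹ ≡ 15 (mod 37) since 5·15 = 75 ≡ 1, so λ ≡ 23·15 ≡ 12.
  x = λ² - 9 - 9 = 144 - 18 ≡ 15; y = λ·(9 - 15) - 21 ≡ 18. → (15, 18)
double: tangent at (15, 18): λ = (3·15² + 2)/(2·18) ≡ 11/36. 36⁻¹ ≡ 36 (mod 37), so λ ≡ 11·36 ≡ 26.
  x = λ² - 15 - 15 = 676 - 30 ≡ 17; y = λ·(15 - 17) - 18 ≡ 4. → (17, 4)
add G: (17, 4) + (9, 21). λ = (21 - 4)/(9 - 17) ≡ 17/29 mod 37. 29⁻¹ ≡ 23 (mod 37), so λ ≡ 21.
  x = λ² - 17 - 9 = 441 - 26 ≡ 8; y = λ·(17 - 8) - 4 ≡ 0. → (8, 0)
double: (8, 0) + (8, 0): same x and y₁ ≡ -y₂, so the sum is O.

O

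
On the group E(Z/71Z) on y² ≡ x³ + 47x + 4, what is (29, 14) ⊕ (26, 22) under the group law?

(31, 15)

(29, 14) + (26, 22). λ = (22 - 14)/(26 - 29) ≡ 8/68 mod 71. 68⁻¹ ≡ 47 (mod 71), so λ ≡ 21.
  x = λ² - 29 - 26 = 441 - 55 ≡ 31; y = λ·(29 - 31) - 14 ≡ 15. → (31, 15)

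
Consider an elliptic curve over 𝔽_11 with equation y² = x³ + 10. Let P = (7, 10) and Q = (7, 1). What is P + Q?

The two points share x = 7 and their y-coordinates satisfy 10 + 1 ≡ 0 (mod 11), so they are inverses. Their sum is the point at infinity.

O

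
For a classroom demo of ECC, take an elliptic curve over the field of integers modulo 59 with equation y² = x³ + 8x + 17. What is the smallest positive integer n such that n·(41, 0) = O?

2P: (41, 0) + (41, 0): same x and y₁ ≡ -y₂, so the sum is O.
2P = O, so the order is 2.

2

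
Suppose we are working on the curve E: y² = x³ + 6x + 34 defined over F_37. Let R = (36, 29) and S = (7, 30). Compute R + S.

(36, 29) + (7, 30). λ = (30 - 29)/(7 - 36) ≡ 1/8 mod 37. 8⁻¹ ≡ 14 (mod 37), so λ ≡ 14.
  x = λ² - 36 - 7 = 196 - 43 ≡ 5; y = λ·(36 - 5) - 29 ≡ 35. → (5, 35)

(5, 35)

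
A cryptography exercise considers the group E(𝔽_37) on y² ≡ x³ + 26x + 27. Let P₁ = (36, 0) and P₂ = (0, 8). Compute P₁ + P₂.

(28, 27)

(36, 0) + (0, 8). λ = (8 - 0)/(0 - 36) ≡ 8/1 mod 37. 1⁻¹ ≡ 1 (mod 37), so λ ≡ 8.
  x = λ² - 36 - 0 = 64 - 36 ≡ 28; y = λ·(36 - 28) - 0 ≡ 27. → (28, 27)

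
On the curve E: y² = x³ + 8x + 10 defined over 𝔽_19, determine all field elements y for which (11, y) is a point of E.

x³ + 8x + 10 = 1429 ≡ 4 (mod 19).
Square roots of 4 mod 19: 2 and 17 (since 2² = 4 ≡ 4).

2, 17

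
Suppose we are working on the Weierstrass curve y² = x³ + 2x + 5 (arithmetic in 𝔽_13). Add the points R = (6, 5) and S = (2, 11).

(6, 5) + (2, 11). λ = (11 - 5)/(2 - 6) ≡ 6/9 mod 13. 9⁻¹ ≡ 3 (mod 13), so λ ≡ 5.
  x = λ² - 6 - 2 = 25 - 8 ≡ 4; y = λ·(6 - 4) - 5 ≡ 5. → (4, 5)

(4, 5)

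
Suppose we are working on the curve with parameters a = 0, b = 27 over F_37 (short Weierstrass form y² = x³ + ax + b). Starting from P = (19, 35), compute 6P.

Double-and-add on 6 = (110)₂. Start with P = (19, 35) for the leading 1-bit.
double: tangent at (19, 35): λ = (3·19² + 0)/(2·35) ≡ 10/33. 33⁻¹ ≡ 9 (mod 37), so λ ≡ 10·9 ≡ 16.
  x = λ² - 19 - 19 = 256 - 38 ≡ 33; y = λ·(19 - 33) - 35 ≡ 0. → (33, 0)
add P: (33, 0) + (19, 35). λ = (35 - 0)/(19 - 33) ≡ 35/23 mod 37. 23⁻¹ ≡ 29 (mod 37), so λ ≡ 16.
  x = λ² - 33 - 19 = 256 - 52 ≡ 19; y = λ·(33 - 19) - 0 ≡ 2. → (19, 2)
double: tangent at (19, 2): λ = (3·19² + 0)/(2·2) ≡ 10/4. 4⁻¹ ≡ 28 (mod 37), so λ ≡ 10·28 ≡ 21.
  x = λ² - 19 - 19 = 441 - 38 ≡ 33; y = λ·(19 - 33) - 2 ≡ 0. → (33, 0)

(33, 0)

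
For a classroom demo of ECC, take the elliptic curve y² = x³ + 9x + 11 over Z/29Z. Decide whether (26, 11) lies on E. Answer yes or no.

y² = 11² ≡ 5; x³ + 9x + 11 = 17821 ≡ 15 (mod 29). 5 ≠ 15.

no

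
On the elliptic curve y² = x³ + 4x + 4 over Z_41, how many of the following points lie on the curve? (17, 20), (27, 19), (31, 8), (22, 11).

2

(17, 20): 20² ≡ 31, rhs ≡ 24 → off.
(27, 19): 19² ≡ 33, rhs ≡ 33 → on.
(31, 8): 8² ≡ 23, rhs ≡ 30 → off.
(22, 11): 11² ≡ 39, rhs ≡ 39 → on.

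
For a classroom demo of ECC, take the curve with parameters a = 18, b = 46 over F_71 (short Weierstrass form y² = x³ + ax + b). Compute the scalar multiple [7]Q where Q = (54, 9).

Double-and-add on 7 = (111)₂. Start with Q = (54, 9) for the leading 1-bit.
double: tangent at (54, 9): λ = (3·54² + 18)/(2·9) ≡ 33/18. 18⁻¹ ≡ 4 (mod 71), so λ ≡ 33·4 ≡ 61.
  x = λ² - 54 - 54 = 3721 - 108 ≡ 63; y = λ·(54 - 63) - 9 ≡ 10. → (63, 10)
add Q: (63, 10) + (54, 9). λ = (9 - 10)/(54 - 63) ≡ 70/62 mod 71. 62⁻¹ ≡ 63 (mod 71), so λ ≡ 8.
  x = λ² - 63 - 54 = 64 - 117 ≡ 18; y = λ·(63 - 18) - 10 ≡ 66. → (18, 66)
double: tangent at (18, 66): λ = (3·18² + 18)/(2·66) ≡ 67/61. 61⁻¹ ≡ 7 (mod 71) since 61·7 = 427 ≡ 1, so λ ≡ 67·7 ≡ 43.
  x = λ² - 18 - 18 = 1849 - 36 ≡ 38; y = λ·(18 - 38) - 66 ≡ 68. → (38, 68)
add Q: (38, 68) + (54, 9). λ = (9 - 68)/(54 - 38) ≡ 12/16 mod 71. 16⁻¹ ≡ 40 (mod 71) since 16·40 = 640 ≡ 1, so λ ≡ 54.
  x = λ² - 38 - 54 = 2916 - 92 ≡ 55; y = λ·(38 - 55) - 68 ≡ 8. → (55, 8)

(55, 8)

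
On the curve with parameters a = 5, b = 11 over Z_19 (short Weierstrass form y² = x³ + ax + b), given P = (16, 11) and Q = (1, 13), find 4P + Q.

(9, 14)

First 4P:
Double-and-add on 4 = (100)₂. Start with P = (16, 11) for the leading 1-bit.
double: tangent at (16, 11): λ = (3·16² + 5)/(2·11) ≡ 13/3. 3⁻¹ ≡ 13 (mod 19), so λ ≡ 13·13 ≡ 17.
  x = λ² - 16 - 16 = 289 - 32 ≡ 10; y = λ·(16 - 10) - 11 ≡ 15. → (10, 15)
double: tangent at (10, 15): λ = (3·10² + 5)/(2·15) ≡ 1/11. 11⁻¹ ≡ 7 (mod 19) since 11·7 = 77 ≡ 1, so λ ≡ 1·7 ≡ 7.
  x = λ² - 10 - 10 = 49 - 20 ≡ 10; y = λ·(10 - 10) - 15 ≡ 4. → (10, 4)
4P = (10, 4).
Finally 4P + Q:
(10, 4) + (1, 13). λ = (13 - 4)/(1 - 10) ≡ 9/10 mod 19. 10⁻¹ ≡ 2 (mod 19) since 10·2 = 20 ≡ 1, so λ ≡ 18.
  x = λ² - 10 - 1 = 324 - 11 ≡ 9; y = λ·(10 - 9) - 4 ≡ 14. → (9, 14)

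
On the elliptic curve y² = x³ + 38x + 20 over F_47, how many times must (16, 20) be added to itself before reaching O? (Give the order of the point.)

2P: tangent at (16, 20): λ = (3·16² + 38)/(2·20) ≡ 7/40. 40⁻¹ ≡ 20 (mod 47), so λ ≡ 7·20 ≡ 46.
  x = λ² - 16 - 16 = 2116 - 32 ≡ 16; y = λ·(16 - 16) - 20 ≡ 27. → (16, 27)
3P: (16, 27) + (16, 20): same x and y₁ ≡ -y₂, so the sum is O.
3P = O, so the order is 3.

3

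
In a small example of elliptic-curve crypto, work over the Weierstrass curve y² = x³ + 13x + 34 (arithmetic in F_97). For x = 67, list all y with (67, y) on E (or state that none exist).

17, 80

x³ + 13x + 34 = 301668 ≡ 95 (mod 97).
Square roots of 95 mod 97: 17 and 80 (since 17² = 289 ≡ 95).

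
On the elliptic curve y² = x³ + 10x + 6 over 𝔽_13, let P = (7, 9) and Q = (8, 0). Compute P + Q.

(1, 2)

(7, 9) + (8, 0). λ = (0 - 9)/(8 - 7) ≡ 4/1 mod 13. 1⁻¹ ≡ 1 (mod 13), so λ ≡ 4.
  x = λ² - 7 - 8 = 16 - 15 ≡ 1; y = λ·(7 - 1) - 9 ≡ 2. → (1, 2)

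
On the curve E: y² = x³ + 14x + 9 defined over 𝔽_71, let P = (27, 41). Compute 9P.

(60, 50)

Double-and-add on 9 = (1001)₂. Start with P = (27, 41) for the leading 1-bit.
double: tangent at (27, 41): λ = (3·27² + 14)/(2·41) ≡ 0/11. 11⁻¹ ≡ 13 (mod 71), so λ ≡ 0·13 ≡ 0.
  x = λ² - 27 - 27 = 0 - 54 ≡ 17; y = λ·(27 - 17) - 41 ≡ 30. → (17, 30)
double: tangent at (17, 30): λ = (3·17² + 14)/(2·30) ≡ 29/60. 60⁻¹ ≡ 58 (mod 71), so λ ≡ 29·58 ≡ 49.
  x = λ² - 17 - 17 = 2401 - 34 ≡ 24; y = λ·(17 - 24) - 30 ≡ 53. → (24, 53)
double: tangent at (24, 53): λ = (3·24² + 14)/(2·53) ≡ 38/35. 35⁻¹ ≡ 69 (mod 71), so λ ≡ 38·69 ≡ 66.
  x = λ² - 24 - 24 = 4356 - 48 ≡ 48; y = λ·(24 - 48) - 53 ≡ 67. → (48, 67)
add P: (48, 67) + (27, 41). λ = (41 - 67)/(27 - 48) ≡ 45/50 mod 71. 50⁻¹ ≡ 27 (mod 71), so λ ≡ 8.
  x = λ² - 48 - 27 = 64 - 75 ≡ 60; y = λ·(48 - 60) - 67 ≡ 50. → (60, 50)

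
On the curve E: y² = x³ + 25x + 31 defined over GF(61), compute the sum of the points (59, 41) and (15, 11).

(59, 41) + (15, 11). λ = (11 - 41)/(15 - 59) ≡ 31/17 mod 61. 17⁻¹ ≡ 18 (mod 61), so λ ≡ 9.
  x = λ² - 59 - 15 = 81 - 74 ≡ 7; y = λ·(59 - 7) - 41 ≡ 0. → (7, 0)

(7, 0)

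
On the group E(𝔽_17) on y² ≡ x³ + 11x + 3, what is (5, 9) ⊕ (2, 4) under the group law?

(5, 9) + (2, 4). λ = (4 - 9)/(2 - 5) ≡ 12/14 mod 17. 14⁻¹ ≡ 11 (mod 17), so λ ≡ 13.
  x = λ² - 5 - 2 = 169 - 7 ≡ 9; y = λ·(5 - 9) - 9 ≡ 7. → (9, 7)

(9, 7)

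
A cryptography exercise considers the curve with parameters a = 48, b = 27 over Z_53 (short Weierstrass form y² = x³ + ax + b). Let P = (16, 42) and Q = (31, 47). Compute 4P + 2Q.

First 4P:
Repeated addition: build up to 4P.
2P: tangent at (16, 42): λ = (3·16² + 48)/(2·42) ≡ 21/31. 31⁻¹ ≡ 12 (mod 53), so λ ≡ 21·12 ≡ 40.
  x = λ² - 16 - 16 = 1600 - 32 ≡ 31; y = λ·(16 - 31) - 42 ≡ 47. → (31, 47)
3P: (31, 47) + (16, 42). λ = (42 - 47)/(16 - 31) ≡ 48/38 mod 53. 38⁻¹ ≡ 7 (mod 53) since 38·7 = 266 ≡ 1, so λ ≡ 18.
  x = λ² - 31 - 16 = 324 - 47 ≡ 12; y = λ·(31 - 12) - 47 ≡ 30. → (12, 30)
4P: (12, 30) + (16, 42). λ = (42 - 30)/(16 - 12) ≡ 12/4 mod 53. 4⁻¹ ≡ 40 (mod 53), so λ ≡ 3.
  x = λ² - 12 - 16 = 9 - 28 ≡ 34; y = λ·(12 - 34) - 30 ≡ 10. → (34, 10)
4P = (34, 10).
Next 2Q:
Repeated addition: build up to 2Q.
2Q: tangent at (31, 47): λ = (3·31² + 48)/(2·47) ≡ 16/41. 41⁻¹ ≡ 22 (mod 53) since 41·22 = 902 ≡ 1, so λ ≡ 16·22 ≡ 34.
  x = λ² - 31 - 31 = 1156 - 62 ≡ 34; y = λ·(31 - 34) - 47 ≡ 10. → (34, 10)
2Q = (34, 10).
Finally 4P + 2Q:
tangent at (34, 10): λ = (3·34² + 48)/(2·10) ≡ 18/20. 20⁻¹ ≡ 8 (mod 53) since 20·8 = 160 ≡ 1, so λ ≡ 18·8 ≡ 38.
  x = λ² - 34 - 34 = 1444 - 68 ≡ 51; y = λ·(34 - 51) - 10 ≡ 33. → (51, 33)

(51, 33)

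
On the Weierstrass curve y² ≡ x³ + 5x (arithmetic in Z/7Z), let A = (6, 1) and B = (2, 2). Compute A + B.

(3, 0)

(6, 1) + (2, 2). λ = (2 - 1)/(2 - 6) ≡ 1/3 mod 7. 3⁻¹ ≡ 5 (mod 7), so λ ≡ 5.
  x = λ² - 6 - 2 = 25 - 8 ≡ 3; y = λ·(6 - 3) - 1 ≡ 0. → (3, 0)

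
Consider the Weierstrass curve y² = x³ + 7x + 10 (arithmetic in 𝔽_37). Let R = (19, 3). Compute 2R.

(6, 3)

tangent at (19, 3): λ = (3·19² + 7)/(2·3) ≡ 17/6. 6⁻¹ ≡ 31 (mod 37), so λ ≡ 17·31 ≡ 9.
  x = λ² - 19 - 19 = 81 - 38 ≡ 6; y = λ·(19 - 6) - 3 ≡ 3. → (6, 3)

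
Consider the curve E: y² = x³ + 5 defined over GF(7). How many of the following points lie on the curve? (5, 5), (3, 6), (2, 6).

1

(5, 5): 5² ≡ 4, rhs ≡ 4 → on.
(3, 6): 6² ≡ 1, rhs ≡ 4 → off.
(2, 6): 6² ≡ 1, rhs ≡ 6 → off.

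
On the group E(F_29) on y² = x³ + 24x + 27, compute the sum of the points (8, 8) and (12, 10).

(8, 8) + (12, 10). λ = (10 - 8)/(12 - 8) ≡ 2/4 mod 29. 4⁻¹ ≡ 22 (mod 29) since 4·22 = 88 ≡ 1, so λ ≡ 15.
  x = λ² - 8 - 12 = 225 - 20 ≡ 2; y = λ·(8 - 2) - 8 ≡ 24. → (2, 24)

(2, 24)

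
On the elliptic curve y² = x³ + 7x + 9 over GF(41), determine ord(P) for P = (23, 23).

9

2P: tangent at (23, 23): λ = (3·23² + 7)/(2·23) ≡ 36/5. 5⁻¹ ≡ 33 (mod 41), so λ ≡ 36·33 ≡ 40.
  x = λ² - 23 - 23 = 1600 - 46 ≡ 37; y = λ·(23 - 37) - 23 ≡ 32. → (37, 32)
3P: (37, 32) + (23, 23). λ = (23 - 32)/(23 - 37) ≡ 32/27 mod 41. 27⁻¹ ≡ 38 (mod 41), so λ ≡ 27.
  x = λ² - 37 - 23 = 729 - 60 ≡ 13; y = λ·(37 - 13) - 32 ≡ 1. → (13, 1)
4P: (13, 1) + (23, 23). λ = (23 - 1)/(23 - 13) ≡ 22/10 mod 41. 10⁻¹ ≡ 37 (mod 41) since 10·37 = 370 ≡ 1, so λ ≡ 35.
  x = λ² - 13 - 23 = 1225 - 36 ≡ 0; y = λ·(13 - 0) - 1 ≡ 3. → (0, 3)
5P: (0, 3) + (23, 23). λ = (23 - 3)/(23 - 0) ≡ 20/23 mod 41. 23⁻¹ ≡ 25 (mod 41), so λ ≡ 8.
  x = λ² - 0 - 23 = 64 - 23 ≡ 0; y = λ·(0 - 0) - 3 ≡ 38. → (0, 38)
6P: (0, 38) + (23, 23). λ = (23 - 38)/(23 - 0) ≡ 26/23 mod 41. 23⁻¹ ≡ 25 (mod 41) since 23·25 = 575 ≡ 1, so λ ≡ 35.
  x = λ² - 0 - 23 = 1225 - 23 ≡ 13; y = λ·(0 - 13) - 38 ≡ 40. → (13, 40)
7P: (13, 40) + (23, 23). λ = (23 - 40)/(23 - 13) ≡ 24/10 mod 41. 10⁻¹ ≡ 37 (mod 41), so λ ≡ 27.
  x = λ² - 13 - 23 = 729 - 36 ≡ 37; y = λ·(13 - 37) - 40 ≡ 9. → (37, 9)
8P: (37, 9) + (23, 23). λ = (23 - 9)/(23 - 37) ≡ 14/27 mod 41. 27⁻¹ ≡ 38 (mod 41), so λ ≡ 40.
  x = λ² - 37 - 23 = 1600 - 60 ≡ 23; y = λ·(37 - 23) - 9 ≡ 18. → (23, 18)
9P: (23, 18) + (23, 23): same x and y₁ ≡ -y₂, so the sum is O.
9P = O, so the order is 9.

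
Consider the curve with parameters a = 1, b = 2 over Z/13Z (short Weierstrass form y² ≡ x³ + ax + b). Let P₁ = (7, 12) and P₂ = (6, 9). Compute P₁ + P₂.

(9, 8)

(7, 12) + (6, 9). λ = (9 - 12)/(6 - 7) ≡ 10/12 mod 13. 12⁻¹ ≡ 12 (mod 13), so λ ≡ 3.
  x = λ² - 7 - 6 = 9 - 13 ≡ 9; y = λ·(7 - 9) - 12 ≡ 8. → (9, 8)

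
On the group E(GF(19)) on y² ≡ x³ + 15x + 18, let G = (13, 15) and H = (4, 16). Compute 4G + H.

First 4G:
Repeated addition: build up to 4G.
2G: tangent at (13, 15): λ = (3·13² + 15)/(2·15) ≡ 9/11. 11⁻¹ ≡ 7 (mod 19), so λ ≡ 9·7 ≡ 6.
  x = λ² - 13 - 13 = 36 - 26 ≡ 10; y = λ·(13 - 10) - 15 ≡ 3. → (10, 3)
3G: (10, 3) + (13, 15). λ = (15 - 3)/(13 - 10) ≡ 12/3 mod 19. 3⁻¹ ≡ 13 (mod 19), so λ ≡ 4.
  x = λ² - 10 - 13 = 16 - 23 ≡ 12; y = λ·(10 - 12) - 3 ≡ 8. → (12, 8)
4G: (12, 8) + (13, 15). λ = (15 - 8)/(13 - 12) ≡ 7/1 mod 19. 1⁻¹ ≡ 1 (mod 19), so λ ≡ 7.
  x = λ² - 12 - 13 = 49 - 25 ≡ 5; y = λ·(12 - 5) - 8 ≡ 3. → (5, 3)
4G = (5, 3).
Finally 4G + H:
(5, 3) + (4, 16). λ = (16 - 3)/(4 - 5) ≡ 13/18 mod 19. 18⁻¹ ≡ 18 (mod 19), so λ ≡ 6.
  x = λ² - 5 - 4 = 36 - 9 ≡ 8; y = λ·(5 - 8) - 3 ≡ 17. → (8, 17)

(8, 17)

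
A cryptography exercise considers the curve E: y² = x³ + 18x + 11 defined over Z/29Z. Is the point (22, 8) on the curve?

yes

y² = 8² ≡ 6; x³ + 18x + 11 = 11055 ≡ 6 (mod 29). 6 = 6.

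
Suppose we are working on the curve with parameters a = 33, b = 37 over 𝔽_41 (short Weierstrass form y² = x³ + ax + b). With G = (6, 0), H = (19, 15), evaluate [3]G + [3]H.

First 3G:
Repeated addition: build up to 3G.
2G: (6, 0) + (6, 0): same x and y₁ ≡ -y₂, so the sum is O.
3G: O + (6, 0) = (6, 0) (identity).
3G = (6, 0).
Next 3H:
Repeated addition: build up to 3H.
2H: tangent at (19, 15): λ = (3·19² + 33)/(2·15) ≡ 9/30. 30⁻¹ ≡ 26 (mod 41) since 30·26 = 780 ≡ 1, so λ ≡ 9·26 ≡ 29.
  x = λ² - 19 - 19 = 841 - 38 ≡ 24; y = λ·(19 - 24) - 15 ≡ 4. → (24, 4)
3H: (24, 4) + (19, 15). λ = (15 - 4)/(19 - 24) ≡ 11/36 mod 41. 36⁻¹ ≡ 8 (mod 41) since 36·8 = 288 ≡ 1, so λ ≡ 6.
  x = λ² - 24 - 19 = 36 - 43 ≡ 34; y = λ·(24 - 34) - 4 ≡ 18. → (34, 18)
3H = (34, 18).
Finally 3G + 3H:
(6, 0) + (34, 18). λ = (18 - 0)/(34 - 6) ≡ 18/28 mod 41. 28⁻¹ ≡ 22 (mod 41) since 28·22 = 616 ≡ 1, so λ ≡ 27.
  x = λ² - 6 - 34 = 729 - 40 ≡ 33; y = λ·(6 - 33) - 0 ≡ 9. → (33, 9)

(33, 9)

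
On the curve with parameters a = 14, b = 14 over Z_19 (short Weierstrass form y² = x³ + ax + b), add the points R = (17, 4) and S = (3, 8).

(17, 4) + (3, 8). λ = (8 - 4)/(3 - 17) ≡ 4/5 mod 19. 5⁻¹ ≡ 4 (mod 19), so λ ≡ 16.
  x = λ² - 17 - 3 = 256 - 20 ≡ 8; y = λ·(17 - 8) - 4 ≡ 7. → (8, 7)

(8, 7)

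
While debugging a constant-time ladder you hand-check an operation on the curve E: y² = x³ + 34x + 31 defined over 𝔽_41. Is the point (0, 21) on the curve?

y² = 21² ≡ 31; x³ + 34x + 31 = 31 ≡ 31 (mod 41). 31 = 31.

yes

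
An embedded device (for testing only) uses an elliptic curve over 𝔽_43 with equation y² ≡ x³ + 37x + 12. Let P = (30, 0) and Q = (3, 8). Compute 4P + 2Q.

First 4P:
Repeated addition: build up to 4P.
2P: (30, 0) + (30, 0): same x and y₁ ≡ -y₂, so the sum is 𝒪.
3P: 𝒪 + (30, 0) = (30, 0) (identity).
4P: (30, 0) + (30, 0): same x and y₁ ≡ -y₂, so the sum is 𝒪.
4P = 𝒪.
Next 2Q:
Repeated addition: build up to 2Q.
2Q: tangent at (3, 8): λ = (3·3² + 37)/(2·8) ≡ 21/16. 16⁻¹ ≡ 35 (mod 43), so λ ≡ 21·35 ≡ 4.
  x = λ² - 3 - 3 = 16 - 6 ≡ 10; y = λ·(3 - 10) - 8 ≡ 7. → (10, 7)
2Q = (10, 7).
Finally 4P + 2Q:
𝒪 + (10, 7) = (10, 7) (identity).

(10, 7)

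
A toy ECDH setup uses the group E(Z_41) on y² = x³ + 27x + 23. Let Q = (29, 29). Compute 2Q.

(15, 21)

tangent at (29, 29): λ = (3·29² + 27)/(2·29) ≡ 8/17. 17⁻¹ ≡ 29 (mod 41), so λ ≡ 8·29 ≡ 27.
  x = λ² - 29 - 29 = 729 - 58 ≡ 15; y = λ·(29 - 15) - 29 ≡ 21. → (15, 21)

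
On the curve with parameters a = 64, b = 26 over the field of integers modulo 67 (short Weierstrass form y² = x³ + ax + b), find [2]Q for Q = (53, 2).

(65, 52)

tangent at (53, 2): λ = (3·53² + 64)/(2·2) ≡ 49/4. 4⁻¹ ≡ 17 (mod 67), so λ ≡ 49·17 ≡ 29.
  x = λ² - 53 - 53 = 841 - 106 ≡ 65; y = λ·(53 - 65) - 2 ≡ 52. → (65, 52)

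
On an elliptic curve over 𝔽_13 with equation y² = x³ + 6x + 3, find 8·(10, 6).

(0, 9)

Write P = (10, 6).
Double-and-add on 8 = (1000)₂. Start with P = (10, 6) for the leading 1-bit.
double: tangent at (10, 6): λ = (3·10² + 6)/(2·6) ≡ 7/12. 12⁻¹ ≡ 12 (mod 13), so λ ≡ 7·12 ≡ 6.
  x = λ² - 10 - 10 = 36 - 20 ≡ 3; y = λ·(10 - 3) - 6 ≡ 10. → (3, 10)
double: tangent at (3, 10): λ = (3·3² + 6)/(2·10) ≡ 7/7. 7⁻¹ ≡ 2 (mod 13), so λ ≡ 7·2 ≡ 1.
  x = λ² - 3 - 3 = 1 - 6 ≡ 8; y = λ·(3 - 8) - 10 ≡ 11. → (8, 11)
double: tangent at (8, 11): λ = (3·8² + 6)/(2·11) ≡ 3/9. 9⁻¹ ≡ 3 (mod 13), so λ ≡ 3·3 ≡ 9.
  x = λ² - 8 - 8 = 81 - 16 ≡ 0; y = λ·(8 - 0) - 11 ≡ 9. → (0, 9)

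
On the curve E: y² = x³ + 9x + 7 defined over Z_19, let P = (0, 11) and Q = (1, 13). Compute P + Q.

(0, 11) + (1, 13). λ = (13 - 11)/(1 - 0) ≡ 2/1 mod 19. 1⁻¹ ≡ 1 (mod 19), so λ ≡ 2.
  x = λ² - 0 - 1 = 4 - 1 ≡ 3; y = λ·(0 - 3) - 11 ≡ 2. → (3, 2)

(3, 2)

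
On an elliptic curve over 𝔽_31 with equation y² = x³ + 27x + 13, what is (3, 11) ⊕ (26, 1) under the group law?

(3, 11) + (26, 1). λ = (1 - 11)/(26 - 3) ≡ 21/23 mod 31. 23⁻¹ ≡ 27 (mod 31), so λ ≡ 9.
  x = λ² - 3 - 26 = 81 - 29 ≡ 21; y = λ·(3 - 21) - 11 ≡ 13. → (21, 13)

(21, 13)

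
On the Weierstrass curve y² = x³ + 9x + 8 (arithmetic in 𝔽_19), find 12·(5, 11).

Write G = (5, 11).
Repeated addition: build up to 12G.
2G: tangent at (5, 11): λ = (3·5² + 9)/(2·11) ≡ 8/3. 3⁻¹ ≡ 13 (mod 19), so λ ≡ 8·13 ≡ 9.
  x = λ² - 5 - 5 = 81 - 10 ≡ 14; y = λ·(5 - 14) - 11 ≡ 3. → (14, 3)
3G: (14, 3) + (5, 11). λ = (11 - 3)/(5 - 14) ≡ 8/10 mod 19. 10⁻¹ ≡ 2 (mod 19) since 10·2 = 20 ≡ 1, so λ ≡ 16.
  x = λ² - 14 - 5 = 256 - 19 ≡ 9; y = λ·(14 - 9) - 3 ≡ 1. → (9, 1)
4G: (9, 1) + (5, 11). λ = (11 - 1)/(5 - 9) ≡ 10/15 mod 19. 15⁻¹ ≡ 14 (mod 19), so λ ≡ 7.
  x = λ² - 9 - 5 = 49 - 14 ≡ 16; y = λ·(9 - 16) - 1 ≡ 7. → (16, 7)
5G: (16, 7) + (5, 11). λ = (11 - 7)/(5 - 16) ≡ 4/8 mod 19. 8⁻¹ ≡ 12 (mod 19), so λ ≡ 10.
  x = λ² - 16 - 5 = 100 - 21 ≡ 3; y = λ·(16 - 3) - 7 ≡ 9. → (3, 9)
6G: (3, 9) + (5, 11). λ = (11 - 9)/(5 - 3) ≡ 2/2 mod 19. 2⁻¹ ≡ 10 (mod 19) since 2·10 = 20 ≡ 1, so λ ≡ 1.
  x = λ² - 3 - 5 = 1 - 8 ≡ 12; y = λ·(3 - 12) - 9 ≡ 1. → (12, 1)
7G: (12, 1) + (5, 11). λ = (11 - 1)/(5 - 12) ≡ 10/12 mod 19. 12⁻¹ ≡ 8 (mod 19), so λ ≡ 4.
  x = λ² - 12 - 5 = 16 - 17 ≡ 18; y = λ·(12 - 18) - 1 ≡ 13. → (18, 13)
8G: (18, 13) + (5, 11). λ = (11 - 13)/(5 - 18) ≡ 17/6 mod 19. 6⁻¹ ≡ 16 (mod 19) since 6·16 = 96 ≡ 1, so λ ≡ 6.
  x = λ² - 18 - 5 = 36 - 23 ≡ 13; y = λ·(18 - 13) - 13 ≡ 17. → (13, 17)
9G: (13, 17) + (5, 11). λ = (11 - 17)/(5 - 13) ≡ 13/11 mod 19. 11⁻¹ ≡ 7 (mod 19), so λ ≡ 15.
  x = λ² - 13 - 5 = 225 - 18 ≡ 17; y = λ·(13 - 17) - 17 ≡ 18. → (17, 18)
10G: (17, 18) + (5, 11). λ = (11 - 18)/(5 - 17) ≡ 12/7 mod 19. 7⁻¹ ≡ 11 (mod 19), so λ ≡ 18.
  x = λ² - 17 - 5 = 324 - 22 ≡ 17; y = λ·(17 - 17) - 18 ≡ 1. → (17, 1)
11G: (17, 1) + (5, 11). λ = (11 - 1)/(5 - 17) ≡ 10/7 mod 19. 7⁻¹ ≡ 11 (mod 19) since 7·11 = 77 ≡ 1, so λ ≡ 15.
  x = λ² - 17 - 5 = 225 - 22 ≡ 13; y = λ·(17 - 13) - 1 ≡ 2. → (13, 2)
12G: (13, 2) + (5, 11). λ = (11 - 2)/(5 - 13) ≡ 9/11 mod 19. 11⁻¹ ≡ 7 (mod 19) since 11·7 = 77 ≡ 1, so λ ≡ 6.
  x = λ² - 13 - 5 = 36 - 18 ≡ 18; y = λ·(13 - 18) - 2 ≡ 6. → (18, 6)

(18, 6)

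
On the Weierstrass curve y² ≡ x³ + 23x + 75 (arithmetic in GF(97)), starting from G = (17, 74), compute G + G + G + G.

(84, 95)

Repeated addition: build up to 4G.
2G: tangent at (17, 74): λ = (3·17² + 23)/(2·74) ≡ 17/51. 51⁻¹ ≡ 78 (mod 97) since 51·78 = 3978 ≡ 1, so λ ≡ 17·78 ≡ 65.
  x = λ² - 17 - 17 = 4225 - 34 ≡ 20; y = λ·(17 - 20) - 74 ≡ 22. → (20, 22)
3G: (20, 22) + (17, 74). λ = (74 - 22)/(17 - 20) ≡ 52/94 mod 97. 94⁻¹ ≡ 32 (mod 97), so λ ≡ 15.
  x = λ² - 20 - 17 = 225 - 37 ≡ 91; y = λ·(20 - 91) - 22 ≡ 77. → (91, 77)
4G: (91, 77) + (17, 74). λ = (74 - 77)/(17 - 91) ≡ 94/23 mod 97. 23⁻¹ ≡ 38 (mod 97), so λ ≡ 80.
  x = λ² - 91 - 17 = 6400 - 108 ≡ 84; y = λ·(91 - 84) - 77 ≡ 95. → (84, 95)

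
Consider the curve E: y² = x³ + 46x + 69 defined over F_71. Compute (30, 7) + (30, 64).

O

The two points share x = 30 and their y-coordinates satisfy 7 + 64 ≡ 0 (mod 71), so they are inverses. Their sum is ∞.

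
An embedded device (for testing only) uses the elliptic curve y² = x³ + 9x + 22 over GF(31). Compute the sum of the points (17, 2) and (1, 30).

(18, 23)

(17, 2) + (1, 30). λ = (30 - 2)/(1 - 17) ≡ 28/15 mod 31. 15⁻¹ ≡ 29 (mod 31), so λ ≡ 6.
  x = λ² - 17 - 1 = 36 - 18 ≡ 18; y = λ·(17 - 18) - 2 ≡ 23. → (18, 23)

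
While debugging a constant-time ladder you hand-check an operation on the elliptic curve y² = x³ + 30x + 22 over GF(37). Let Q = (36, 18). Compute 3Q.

Repeated addition: build up to 3Q.
2Q: tangent at (36, 18): λ = (3·36² + 30)/(2·18) ≡ 33/36. 36⁻¹ ≡ 36 (mod 37), so λ ≡ 33·36 ≡ 4.
  x = λ² - 36 - 36 = 16 - 72 ≡ 18; y = λ·(36 - 18) - 18 ≡ 17. → (18, 17)
3Q: (18, 17) + (36, 18). λ = (18 - 17)/(36 - 18) ≡ 1/18 mod 37. 18⁻¹ ≡ 35 (mod 37), so λ ≡ 35.
  x = λ² - 18 - 36 = 1225 - 54 ≡ 24; y = λ·(18 - 24) - 17 ≡ 32. → (24, 32)

(24, 32)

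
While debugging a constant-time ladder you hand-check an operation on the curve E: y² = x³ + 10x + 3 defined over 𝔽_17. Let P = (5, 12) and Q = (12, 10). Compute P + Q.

(5, 12) + (12, 10). λ = (10 - 12)/(12 - 5) ≡ 15/7 mod 17. 7⁻¹ ≡ 5 (mod 17) since 7·5 = 35 ≡ 1, so λ ≡ 7.
  x = λ² - 5 - 12 = 49 - 17 ≡ 15; y = λ·(5 - 15) - 12 ≡ 3. → (15, 3)

(15, 3)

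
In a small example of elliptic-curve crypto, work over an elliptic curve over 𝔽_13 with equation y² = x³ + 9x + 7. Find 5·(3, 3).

Write P = (3, 3).
Repeated addition: build up to 5P.
2P: tangent at (3, 3): λ = (3·3² + 9)/(2·3) ≡ 10/6. 6⁻¹ ≡ 11 (mod 13), so λ ≡ 10·11 ≡ 6.
  x = λ² - 3 - 3 = 36 - 6 ≡ 4; y = λ·(3 - 4) - 3 ≡ 4. → (4, 4)
3P: (4, 4) + (3, 3). λ = (3 - 4)/(3 - 4) ≡ 12/12 mod 13. 12⁻¹ ≡ 12 (mod 13) since 12·12 = 144 ≡ 1, so λ ≡ 1.
  x = λ² - 4 - 3 = 1 - 7 ≡ 7; y = λ·(4 - 7) - 4 ≡ 6. → (7, 6)
4P: (7, 6) + (3, 3). λ = (3 - 6)/(3 - 7) ≡ 10/9 mod 13. 9⁻¹ ≡ 3 (mod 13), so λ ≡ 4.
  x = λ² - 7 - 3 = 16 - 10 ≡ 6; y = λ·(7 - 6) - 6 ≡ 11. → (6, 11)
5P: (6, 11) + (3, 3). λ = (3 - 11)/(3 - 6) ≡ 5/10 mod 13. 10⁻¹ ≡ 4 (mod 13) since 10·4 = 40 ≡ 1, so λ ≡ 7.
  x = λ² - 6 - 3 = 49 - 9 ≡ 1; y = λ·(6 - 1) - 11 ≡ 11. → (1, 11)

(1, 11)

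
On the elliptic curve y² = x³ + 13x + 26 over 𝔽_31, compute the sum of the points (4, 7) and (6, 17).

(4, 7) + (6, 17). λ = (17 - 7)/(6 - 4) ≡ 10/2 mod 31. 2⁻¹ ≡ 16 (mod 31), so λ ≡ 5.
  x = λ² - 4 - 6 = 25 - 10 ≡ 15; y = λ·(4 - 15) - 7 ≡ 0. → (15, 0)

(15, 0)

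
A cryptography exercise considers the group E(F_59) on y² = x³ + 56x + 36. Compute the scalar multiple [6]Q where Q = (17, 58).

Repeated addition: build up to 6Q.
2Q: tangent at (17, 58): λ = (3·17² + 56)/(2·58) ≡ 38/57. 57⁻¹ ≡ 29 (mod 59) since 57·29 = 1653 ≡ 1, so λ ≡ 38·29 ≡ 40.
  x = λ² - 17 - 17 = 1600 - 34 ≡ 32; y = λ·(17 - 32) - 58 ≡ 50. → (32, 50)
3Q: (32, 50) + (17, 58). λ = (58 - 50)/(17 - 32) ≡ 8/44 mod 59. 44⁻¹ ≡ 55 (mod 59) since 44·55 = 2420 ≡ 1, so λ ≡ 27.
  x = λ² - 32 - 17 = 729 - 49 ≡ 31; y = λ·(32 - 31) - 50 ≡ 36. → (31, 36)
4Q: (31, 36) + (17, 58). λ = (58 - 36)/(17 - 31) ≡ 22/45 mod 59. 45⁻¹ ≡ 21 (mod 59) since 45·21 = 945 ≡ 1, so λ ≡ 49.
  x = λ² - 31 - 17 = 2401 - 48 ≡ 52; y = λ·(31 - 52) - 36 ≡ 56. → (52, 56)
5Q: (52, 56) + (17, 58). λ = (58 - 56)/(17 - 52) ≡ 2/24 mod 59. 24⁻¹ ≡ 32 (mod 59), so λ ≡ 5.
  x = λ² - 52 - 17 = 25 - 69 ≡ 15; y = λ·(52 - 15) - 56 ≡ 11. → (15, 11)
6Q: (15, 11) + (17, 58). λ = (58 - 11)/(17 - 15) ≡ 47/2 mod 59. 2⁻¹ ≡ 30 (mod 59), so λ ≡ 53.
  x = λ² - 15 - 17 = 2809 - 32 ≡ 4; y = λ·(15 - 4) - 11 ≡ 41. → (4, 41)

(4, 41)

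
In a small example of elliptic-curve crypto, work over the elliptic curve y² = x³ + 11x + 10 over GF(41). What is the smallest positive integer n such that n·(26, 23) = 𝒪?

7

2P: tangent at (26, 23): λ = (3·26² + 11)/(2·23) ≡ 30/5. 5⁻¹ ≡ 33 (mod 41) since 5·33 = 165 ≡ 1, so λ ≡ 30·33 ≡ 6.
  x = λ² - 26 - 26 = 36 - 52 ≡ 25; y = λ·(26 - 25) - 23 ≡ 24. → (25, 24)
3P: (25, 24) + (26, 23). λ = (23 - 24)/(26 - 25) ≡ 40/1 mod 41. 1⁻¹ ≡ 1 (mod 41), so λ ≡ 40.
  x = λ² - 25 - 26 = 1600 - 51 ≡ 32; y = λ·(25 - 32) - 24 ≡ 24. → (32, 24)
4P: (32, 24) + (26, 23). λ = (23 - 24)/(26 - 32) ≡ 40/35 mod 41. 35⁻¹ ≡ 34 (mod 41), so λ ≡ 7.
  x = λ² - 32 - 26 = 49 - 58 ≡ 32; y = λ·(32 - 32) - 24 ≡ 17. → (32, 17)
5P: (32, 17) + (26, 23). λ = (23 - 17)/(26 - 32) ≡ 6/35 mod 41. 35⁻¹ ≡ 34 (mod 41), so λ ≡ 40.
  x = λ² - 32 - 26 = 1600 - 58 ≡ 25; y = λ·(32 - 25) - 17 ≡ 17. → (25, 17)
6P: (25, 17) + (26, 23). λ = (23 - 17)/(26 - 25) ≡ 6/1 mod 41. 1⁻¹ ≡ 1 (mod 41), so λ ≡ 6.
  x = λ² - 25 - 26 = 36 - 51 ≡ 26; y = λ·(25 - 26) - 17 ≡ 18. → (26, 18)
7P: (26, 18) + (26, 23): same x and y₁ ≡ -y₂, so the sum is 𝒪.
7P = 𝒪, so the order is 7.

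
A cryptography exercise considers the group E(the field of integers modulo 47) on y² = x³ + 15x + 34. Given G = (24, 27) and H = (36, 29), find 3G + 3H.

First 3G:
Repeated addition: build up to 3G.
2G: tangent at (24, 27): λ = (3·24² + 15)/(2·27) ≡ 4/7. 7⁻¹ ≡ 27 (mod 47), so λ ≡ 4·27 ≡ 14.
  x = λ² - 24 - 24 = 196 - 48 ≡ 7; y = λ·(24 - 7) - 27 ≡ 23. → (7, 23)
3G: (7, 23) + (24, 27). λ = (27 - 23)/(24 - 7) ≡ 4/17 mod 47. 17⁻¹ ≡ 36 (mod 47), so λ ≡ 3.
  x = λ² - 7 - 24 = 9 - 31 ≡ 25; y = λ·(7 - 25) - 23 ≡ 17. → (25, 17)
3G = (25, 17).
Next 3H:
Repeated addition: build up to 3H.
2H: tangent at (36, 29): λ = (3·36² + 15)/(2·29) ≡ 2/11. 11⁻¹ ≡ 30 (mod 47), so λ ≡ 2·30 ≡ 13.
  x = λ² - 36 - 36 = 169 - 72 ≡ 3; y = λ·(36 - 3) - 29 ≡ 24. → (3, 24)
3H: (3, 24) + (36, 29). λ = (29 - 24)/(36 - 3) ≡ 5/33 mod 47. 33⁻¹ ≡ 10 (mod 47), so λ ≡ 3.
  x = λ² - 3 - 36 = 9 - 39 ≡ 17; y = λ·(3 - 17) - 24 ≡ 28. → (17, 28)
3H = (17, 28).
Finally 3G + 3H:
(25, 17) + (17, 28). λ = (28 - 17)/(17 - 25) ≡ 11/39 mod 47. 39⁻¹ ≡ 41 (mod 47), so λ ≡ 28.
  x = λ² - 25 - 17 = 784 - 42 ≡ 37; y = λ·(25 - 37) - 17 ≡ 23. → (37, 23)

(37, 23)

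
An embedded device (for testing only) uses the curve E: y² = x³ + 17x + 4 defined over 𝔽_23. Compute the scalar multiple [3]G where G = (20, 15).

Repeated addition: build up to 3G.
2G: tangent at (20, 15): λ = (3·20² + 17)/(2·15) ≡ 21/7. 7⁻¹ ≡ 10 (mod 23), so λ ≡ 21·10 ≡ 3.
  x = λ² - 20 - 20 = 9 - 40 ≡ 15; y = λ·(20 - 15) - 15 ≡ 0. → (15, 0)
3G: (15, 0) + (20, 15). λ = (15 - 0)/(20 - 15) ≡ 15/5 mod 23. 5⁻¹ ≡ 14 (mod 23), so λ ≡ 3.
  x = λ² - 15 - 20 = 9 - 35 ≡ 20; y = λ·(15 - 20) - 0 ≡ 8. → (20, 8)

(20, 8)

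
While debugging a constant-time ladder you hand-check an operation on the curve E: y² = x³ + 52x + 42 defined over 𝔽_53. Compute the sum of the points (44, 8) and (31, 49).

(3, 38)

(44, 8) + (31, 49). λ = (49 - 8)/(31 - 44) ≡ 41/40 mod 53. 40⁻¹ ≡ 4 (mod 53), so λ ≡ 5.
  x = λ² - 44 - 31 = 25 - 75 ≡ 3; y = λ·(44 - 3) - 8 ≡ 38. → (3, 38)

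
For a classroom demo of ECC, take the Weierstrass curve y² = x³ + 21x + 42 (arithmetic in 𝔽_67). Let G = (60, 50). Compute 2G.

(15, 39)

tangent at (60, 50): λ = (3·60² + 21)/(2·50) ≡ 34/33. 33⁻¹ ≡ 65 (mod 67), so λ ≡ 34·65 ≡ 66.
  x = λ² - 60 - 60 = 4356 - 120 ≡ 15; y = λ·(60 - 15) - 50 ≡ 39. → (15, 39)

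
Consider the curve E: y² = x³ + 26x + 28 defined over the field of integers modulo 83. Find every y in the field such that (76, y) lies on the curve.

x³ + 26x + 28 = 440980 ≡ 1 (mod 83).
Square roots of 1 mod 83: 1 and 82 (since 1² = 1 ≡ 1).

1, 82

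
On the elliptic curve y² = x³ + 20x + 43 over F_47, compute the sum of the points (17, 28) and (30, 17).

(17, 28) + (30, 17). λ = (17 - 28)/(30 - 17) ≡ 36/13 mod 47. 13⁻¹ ≡ 29 (mod 47) since 13·29 = 377 ≡ 1, so λ ≡ 10.
  x = λ² - 17 - 30 = 100 - 47 ≡ 6; y = λ·(17 - 6) - 28 ≡ 35. → (6, 35)

(6, 35)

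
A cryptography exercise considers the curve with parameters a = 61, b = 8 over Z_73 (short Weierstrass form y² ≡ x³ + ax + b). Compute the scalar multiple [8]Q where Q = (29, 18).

Double-and-add on 8 = (1000)₂. Start with Q = (29, 18) for the leading 1-bit.
double: tangent at (29, 18): λ = (3·29² + 61)/(2·18) ≡ 29/36. 36⁻¹ ≡ 71 (mod 73) since 36·71 = 2556 ≡ 1, so λ ≡ 29·71 ≡ 15.
  x = λ² - 29 - 29 = 225 - 58 ≡ 21; y = λ·(29 - 21) - 18 ≡ 29. → (21, 29)
double: tangent at (21, 29): λ = (3·21² + 61)/(2·29) ≡ 70/58. 58⁻¹ ≡ 34 (mod 73), so λ ≡ 70·34 ≡ 44.
  x = λ² - 21 - 21 = 1936 - 42 ≡ 69; y = λ·(21 - 69) - 29 ≡ 49. → (69, 49)
double: tangent at (69, 49): λ = (3·69² + 61)/(2·49) ≡ 36/25. 25⁻¹ ≡ 38 (mod 73) since 25·38 = 950 ≡ 1, so λ ≡ 36·38 ≡ 54.
  x = λ² - 69 - 69 = 2916 - 138 ≡ 4; y = λ·(69 - 4) - 49 ≡ 30. → (4, 30)

(4, 30)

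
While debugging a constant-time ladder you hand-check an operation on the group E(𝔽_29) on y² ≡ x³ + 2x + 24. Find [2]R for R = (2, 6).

tangent at (2, 6): λ = (3·2² + 2)/(2·6) ≡ 14/12. 12⁻¹ ≡ 17 (mod 29), so λ ≡ 14·17 ≡ 6.
  x = λ² - 2 - 2 = 36 - 4 ≡ 3; y = λ·(2 - 3) - 6 ≡ 17. → (3, 17)

(3, 17)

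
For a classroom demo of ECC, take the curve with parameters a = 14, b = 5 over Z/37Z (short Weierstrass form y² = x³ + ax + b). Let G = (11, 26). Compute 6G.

Repeated addition: build up to 6G.
2G: tangent at (11, 26): λ = (3·11² + 14)/(2·26) ≡ 7/15. 15⁻¹ ≡ 5 (mod 37) since 15·5 = 75 ≡ 1, so λ ≡ 7·5 ≡ 35.
  x = λ² - 11 - 11 = 1225 - 22 ≡ 19; y = λ·(11 - 19) - 26 ≡ 27. → (19, 27)
3G: (19, 27) + (11, 26). λ = (26 - 27)/(11 - 19) ≡ 36/29 mod 37. 29⁻¹ ≡ 23 (mod 37), so λ ≡ 14.
  x = λ² - 19 - 11 = 196 - 30 ≡ 18; y = λ·(19 - 18) - 27 ≡ 24. → (18, 24)
4G: (18, 24) + (11, 26). λ = (26 - 24)/(11 - 18) ≡ 2/30 mod 37. 30⁻¹ ≡ 21 (mod 37) since 30·21 = 630 ≡ 1, so λ ≡ 5.
  x = λ² - 18 - 11 = 25 - 29 ≡ 33; y = λ·(18 - 33) - 24 ≡ 12. → (33, 12)
5G: (33, 12) + (11, 26). λ = (26 - 12)/(11 - 33) ≡ 14/15 mod 37. 15⁻¹ ≡ 5 (mod 37) since 15·5 = 75 ≡ 1, so λ ≡ 33.
  x = λ² - 33 - 11 = 1089 - 44 ≡ 9; y = λ·(33 - 9) - 12 ≡ 3. → (9, 3)
6G: (9, 3) + (11, 26). λ = (26 - 3)/(11 - 9) ≡ 23/2 mod 37. 2⁻¹ ≡ 19 (mod 37), so λ ≡ 30.
  x = λ² - 9 - 11 = 900 - 20 ≡ 29; y = λ·(9 - 29) - 3 ≡ 26. → (29, 26)

(29, 26)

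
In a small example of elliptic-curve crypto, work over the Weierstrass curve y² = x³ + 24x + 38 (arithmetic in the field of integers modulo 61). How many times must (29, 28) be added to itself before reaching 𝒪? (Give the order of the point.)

6

2P: tangent at (29, 28): λ = (3·29² + 24)/(2·28) ≡ 46/56. 56⁻¹ ≡ 12 (mod 61) since 56·12 = 672 ≡ 1, so λ ≡ 46·12 ≡ 3.
  x = λ² - 29 - 29 = 9 - 58 ≡ 12; y = λ·(29 - 12) - 28 ≡ 23. → (12, 23)
3P: (12, 23) + (29, 28). λ = (28 - 23)/(29 - 12) ≡ 5/17 mod 61. 17⁻¹ ≡ 18 (mod 61) since 17·18 = 306 ≡ 1, so λ ≡ 29.
  x = λ² - 12 - 29 = 841 - 41 ≡ 7; y = λ·(12 - 7) - 23 ≡ 0. → (7, 0)
4P: (7, 0) + (29, 28). λ = (28 - 0)/(29 - 7) ≡ 28/22 mod 61. 22⁻¹ ≡ 25 (mod 61), so λ ≡ 29.
  x = λ² - 7 - 29 = 841 - 36 ≡ 12; y = λ·(7 - 12) - 0 ≡ 38. → (12, 38)
5P: (12, 38) + (29, 28). λ = (28 - 38)/(29 - 12) ≡ 51/17 mod 61. 17⁻¹ ≡ 18 (mod 61) since 17·18 = 306 ≡ 1, so λ ≡ 3.
  x = λ² - 12 - 29 = 9 - 41 ≡ 29; y = λ·(12 - 29) - 38 ≡ 33. → (29, 33)
6P: (29, 33) + (29, 28): same x and y₁ ≡ -y₂, so the sum is 𝒪.
6P = 𝒪, so the order is 6.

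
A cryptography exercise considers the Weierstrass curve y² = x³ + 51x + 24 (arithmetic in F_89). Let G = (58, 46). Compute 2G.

tangent at (58, 46): λ = (3·58² + 51)/(2·46) ≡ 86/3. 3⁻¹ ≡ 30 (mod 89), so λ ≡ 86·30 ≡ 88.
  x = λ² - 58 - 58 = 7744 - 116 ≡ 63; y = λ·(58 - 63) - 46 ≡ 48. → (63, 48)

(63, 48)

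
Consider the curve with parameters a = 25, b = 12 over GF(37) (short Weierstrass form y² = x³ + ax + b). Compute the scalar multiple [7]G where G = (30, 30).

Repeated addition: build up to 7G.
2G: tangent at (30, 30): λ = (3·30² + 25)/(2·30) ≡ 24/23. 23⁻¹ ≡ 29 (mod 37), so λ ≡ 24·29 ≡ 30.
  x = λ² - 30 - 30 = 900 - 60 ≡ 26; y = λ·(30 - 26) - 30 ≡ 16. → (26, 16)
3G: (26, 16) + (30, 30). λ = (30 - 16)/(30 - 26) ≡ 14/4 mod 37. 4⁻¹ ≡ 28 (mod 37) since 4·28 = 112 ≡ 1, so λ ≡ 22.
  x = λ² - 26 - 30 = 484 - 56 ≡ 21; y = λ·(26 - 21) - 16 ≡ 20. → (21, 20)
4G: (21, 20) + (30, 30). λ = (30 - 20)/(30 - 21) ≡ 10/9 mod 37. 9⁻¹ ≡ 33 (mod 37) since 9·33 = 297 ≡ 1, so λ ≡ 34.
  x = λ² - 21 - 30 = 1156 - 51 ≡ 32; y = λ·(21 - 32) - 20 ≡ 13. → (32, 13)
5G: (32, 13) + (30, 30). λ = (30 - 13)/(30 - 32) ≡ 17/35 mod 37. 35⁻¹ ≡ 18 (mod 37), so λ ≡ 10.
  x = λ² - 32 - 30 = 100 - 62 ≡ 1; y = λ·(32 - 1) - 13 ≡ 1. → (1, 1)
6G: (1, 1) + (30, 30). λ = (30 - 1)/(30 - 1) ≡ 29/29 mod 37. 29⁻¹ ≡ 23 (mod 37), so λ ≡ 1.
  x = λ² - 1 - 30 = 1 - 31 ≡ 7; y = λ·(1 - 7) - 1 ≡ 30. → (7, 30)
7G: (7, 30) + (30, 30). λ = (30 - 30)/(30 - 7) ≡ 0/23 mod 37. 23⁻¹ ≡ 29 (mod 37), so λ ≡ 0.
  x = λ² - 7 - 30 = 0 - 37 ≡ 0; y = λ·(7 - 0) - 30 ≡ 7. → (0, 7)

(0, 7)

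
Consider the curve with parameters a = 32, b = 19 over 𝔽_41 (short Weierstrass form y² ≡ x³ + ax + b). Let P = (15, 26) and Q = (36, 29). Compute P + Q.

(15, 26) + (36, 29). λ = (29 - 26)/(36 - 15) ≡ 3/21 mod 41. 21⁻¹ ≡ 2 (mod 41) since 21·2 = 42 ≡ 1, so λ ≡ 6.
  x = λ² - 15 - 36 = 36 - 51 ≡ 26; y = λ·(15 - 26) - 26 ≡ 31. → (26, 31)

(26, 31)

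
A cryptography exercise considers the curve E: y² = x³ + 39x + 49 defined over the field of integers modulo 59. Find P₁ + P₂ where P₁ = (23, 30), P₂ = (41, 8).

(30, 31)

(23, 30) + (41, 8). λ = (8 - 30)/(41 - 23) ≡ 37/18 mod 59. 18⁻¹ ≡ 23 (mod 59), so λ ≡ 25.
  x = λ² - 23 - 41 = 625 - 64 ≡ 30; y = λ·(23 - 30) - 30 ≡ 31. → (30, 31)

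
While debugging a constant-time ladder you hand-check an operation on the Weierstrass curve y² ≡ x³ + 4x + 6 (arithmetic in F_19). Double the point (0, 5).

tangent at (0, 5): λ = (3·0² + 4)/(2·5) ≡ 4/10. 10⁻¹ ≡ 2 (mod 19), so λ ≡ 4·2 ≡ 8.
  x = λ² - 0 - 0 = 64 - 0 ≡ 7; y = λ·(0 - 7) - 5 ≡ 15. → (7, 15)

(7, 15)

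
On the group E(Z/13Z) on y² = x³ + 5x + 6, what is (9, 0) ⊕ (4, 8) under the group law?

(9, 0) + (4, 8). λ = (8 - 0)/(4 - 9) ≡ 8/8 mod 13. 8⁻¹ ≡ 5 (mod 13) since 8·5 = 40 ≡ 1, so λ ≡ 1.
  x = λ² - 9 - 4 = 1 - 13 ≡ 1; y = λ·(9 - 1) - 0 ≡ 8. → (1, 8)

(1, 8)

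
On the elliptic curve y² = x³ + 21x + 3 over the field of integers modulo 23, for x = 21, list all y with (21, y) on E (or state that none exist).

none

x³ + 21x + 3 = 9705 ≡ 22 (mod 23).
22 is a non-residue mod 23; no y exists.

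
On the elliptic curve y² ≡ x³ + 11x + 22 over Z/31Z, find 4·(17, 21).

Write G = (17, 21).
Double-and-add on 4 = (100)₂. Start with G = (17, 21) for the leading 1-bit.
double: tangent at (17, 21): λ = (3·17² + 11)/(2·21) ≡ 10/11. 11⁻¹ ≡ 17 (mod 31), so λ ≡ 10·17 ≡ 15.
  x = λ² - 17 - 17 = 225 - 34 ≡ 5; y = λ·(17 - 5) - 21 ≡ 4. → (5, 4)
double: tangent at (5, 4): λ = (3·5² + 11)/(2·4) ≡ 24/8. 8⁻¹ ≡ 4 (mod 31), so λ ≡ 24·4 ≡ 3.
  x = λ² - 5 - 5 = 9 - 10 ≡ 30; y = λ·(5 - 30) - 4 ≡ 14. → (30, 14)

(30, 14)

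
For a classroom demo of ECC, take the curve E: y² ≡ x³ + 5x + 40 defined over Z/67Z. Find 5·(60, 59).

(64, 20)

Write P = (60, 59).
Double-and-add on 5 = (101)₂. Start with P = (60, 59) for the leading 1-bit.
double: tangent at (60, 59): λ = (3·60² + 5)/(2·59) ≡ 18/51. 51⁻¹ ≡ 46 (mod 67) since 51·46 = 2346 ≡ 1, so λ ≡ 18·46 ≡ 24.
  x = λ² - 60 - 60 = 576 - 120 ≡ 54; y = λ·(60 - 54) - 59 ≡ 18. → (54, 18)
double: tangent at (54, 18): λ = (3·54² + 5)/(2·18) ≡ 43/36. 36⁻¹ ≡ 54 (mod 67), so λ ≡ 43·54 ≡ 44.
  x = λ² - 54 - 54 = 1936 - 108 ≡ 19; y = λ·(54 - 19) - 18 ≡ 48. → (19, 48)
add P: (19, 48) + (60, 59). λ = (59 - 48)/(60 - 19) ≡ 11/41 mod 67. 41⁻¹ ≡ 18 (mod 67), so λ ≡ 64.
  x = λ² - 19 - 60 = 4096 - 79 ≡ 64; y = λ·(19 - 64) - 48 ≡ 20. → (64, 20)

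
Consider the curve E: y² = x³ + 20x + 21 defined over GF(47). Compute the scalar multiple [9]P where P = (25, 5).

(30, 19)

Repeated addition: build up to 9P.
2P: tangent at (25, 5): λ = (3·25² + 20)/(2·5) ≡ 15/10. 10⁻¹ ≡ 33 (mod 47) since 10·33 = 330 ≡ 1, so λ ≡ 15·33 ≡ 25.
  x = λ² - 25 - 25 = 625 - 50 ≡ 11; y = λ·(25 - 11) - 5 ≡ 16. → (11, 16)
3P: (11, 16) + (25, 5). λ = (5 - 16)/(25 - 11) ≡ 36/14 mod 47. 14⁻¹ ≡ 37 (mod 47), so λ ≡ 16.
  x = λ² - 11 - 25 = 256 - 36 ≡ 32; y = λ·(11 - 32) - 16 ≡ 24. → (32, 24)
4P: (32, 24) + (25, 5). λ = (5 - 24)/(25 - 32) ≡ 28/40 mod 47. 40⁻¹ ≡ 20 (mod 47), so λ ≡ 43.
  x = λ² - 32 - 25 = 1849 - 57 ≡ 6; y = λ·(32 - 6) - 24 ≡ 13. → (6, 13)
5P: (6, 13) + (25, 5). λ = (5 - 13)/(25 - 6) ≡ 39/19 mod 47. 19⁻¹ ≡ 5 (mod 47), so λ ≡ 7.
  x = λ² - 6 - 25 = 49 - 31 ≡ 18; y = λ·(6 - 18) - 13 ≡ 44. → (18, 44)
6P: (18, 44) + (25, 5). λ = (5 - 44)/(25 - 18) ≡ 8/7 mod 47. 7⁻¹ ≡ 27 (mod 47), so λ ≡ 28.
  x = λ² - 18 - 25 = 784 - 43 ≡ 36; y = λ·(18 - 36) - 44 ≡ 16. → (36, 16)
7P: (36, 16) + (25, 5). λ = (5 - 16)/(25 - 36) ≡ 36/36 mod 47. 36⁻¹ ≡ 17 (mod 47), so λ ≡ 1.
  x = λ² - 36 - 25 = 1 - 61 ≡ 34; y = λ·(36 - 34) - 16 ≡ 33. → (34, 33)
8P: (34, 33) + (25, 5). λ = (5 - 33)/(25 - 34) ≡ 19/38 mod 47. 38⁻¹ ≡ 26 (mod 47) since 38·26 = 988 ≡ 1, so λ ≡ 24.
  x = λ² - 34 - 25 = 576 - 59 ≡ 0; y = λ·(34 - 0) - 33 ≡ 31. → (0, 31)
9P: (0, 31) + (25, 5). λ = (5 - 31)/(25 - 0) ≡ 21/25 mod 47. 25⁻¹ ≡ 32 (mod 47), so λ ≡ 14.
  x = λ² - 0 - 25 = 196 - 25 ≡ 30; y = λ·(0 - 30) - 31 ≡ 19. → (30, 19)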